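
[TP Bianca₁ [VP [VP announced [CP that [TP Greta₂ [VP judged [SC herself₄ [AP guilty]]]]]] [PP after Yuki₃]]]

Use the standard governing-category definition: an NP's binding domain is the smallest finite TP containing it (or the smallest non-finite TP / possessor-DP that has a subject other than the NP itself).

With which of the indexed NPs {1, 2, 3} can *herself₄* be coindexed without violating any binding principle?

*herself* is an anaphor, so Principle A applies: it must be bound in its binding domain.
Binding domain of *herself₄*: the embedded TP, whose subject is Greta₂.
*Bianca₁* c-commands the anaphor but is outside its binding domain → cannot satisfy Principle A.
*Greta₂* c-commands the anaphor within its binding domain → licit binder.
*Yuki₃* does not c-command the anaphor → cannot bind it.

{2}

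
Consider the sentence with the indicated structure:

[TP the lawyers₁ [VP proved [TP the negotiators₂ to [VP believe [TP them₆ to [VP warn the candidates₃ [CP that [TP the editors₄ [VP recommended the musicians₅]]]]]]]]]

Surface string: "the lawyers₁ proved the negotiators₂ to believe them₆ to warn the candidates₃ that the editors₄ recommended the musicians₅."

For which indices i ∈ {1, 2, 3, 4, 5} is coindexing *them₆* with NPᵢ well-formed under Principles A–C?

*them* is a pronoun, so Principle B applies: it must be free in its binding domain.
Binding domain of *them₆*: the embedded TP, whose subject is the negotiators₂.
*the lawyers₁* c-commands the pronoun but from outside its binding domain, and is not c-commanded by it → coindexation permitted.
*the negotiators₂* c-commands the pronoun within its binding domain → coindexation would violate Principle B.
*the candidates₃*: the pronoun c-commands this R-expression → coindexation would violate Principle C on *the candidates₃*.
*the editors₄*: the pronoun c-commands this R-expression → coindexation would violate Principle C on *the editors₄*.
*the musicians₅*: the pronoun c-commands this R-expression → coindexation would violate Principle C on *the musicians₅*.

{1}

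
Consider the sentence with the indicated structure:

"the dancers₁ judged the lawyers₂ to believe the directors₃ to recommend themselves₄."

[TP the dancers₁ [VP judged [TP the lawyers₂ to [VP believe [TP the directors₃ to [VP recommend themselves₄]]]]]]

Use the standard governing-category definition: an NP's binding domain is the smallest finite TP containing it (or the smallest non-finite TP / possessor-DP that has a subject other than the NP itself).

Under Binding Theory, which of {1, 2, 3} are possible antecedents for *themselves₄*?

*themselves* is an anaphor, so Principle A applies: it must be bound in its binding domain.
Binding domain of *themselves₄*: the embedded TP, whose subject is the directors₃.
*the dancers₁* c-commands the anaphor but is outside its binding domain → cannot satisfy Principle A.
*the lawyers₂* c-commands the anaphor but is outside its binding domain → cannot satisfy Principle A.
*the directors₃* c-commands the anaphor within its binding domain → licit binder.

{3}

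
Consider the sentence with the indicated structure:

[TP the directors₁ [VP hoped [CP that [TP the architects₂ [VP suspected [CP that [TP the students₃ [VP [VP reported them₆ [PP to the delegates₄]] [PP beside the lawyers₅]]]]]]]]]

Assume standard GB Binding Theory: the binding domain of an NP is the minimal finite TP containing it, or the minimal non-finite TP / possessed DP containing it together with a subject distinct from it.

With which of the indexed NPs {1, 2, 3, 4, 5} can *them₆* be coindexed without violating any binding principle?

{1, 2, 5}

*them* is a pronoun, so Principle B applies: it must be free in its binding domain.
Binding domain of *them₆*: the embedded TP, whose subject is the students₃.
*the directors₁* c-commands the pronoun but from outside its binding domain, and is not c-commanded by it → coindexation permitted.
*the architects₂* c-commands the pronoun but from outside its binding domain, and is not c-commanded by it → coindexation permitted.
*the students₃* c-commands the pronoun within its binding domain → coindexation would violate Principle B.
*the delegates₄*: the pronoun c-commands this R-expression → coindexation would violate Principle C on *the delegates₄*.
*the lawyers₅* and the pronoun do not c-command one another → neither Principle B nor Principle C is at stake; coindexation permitted.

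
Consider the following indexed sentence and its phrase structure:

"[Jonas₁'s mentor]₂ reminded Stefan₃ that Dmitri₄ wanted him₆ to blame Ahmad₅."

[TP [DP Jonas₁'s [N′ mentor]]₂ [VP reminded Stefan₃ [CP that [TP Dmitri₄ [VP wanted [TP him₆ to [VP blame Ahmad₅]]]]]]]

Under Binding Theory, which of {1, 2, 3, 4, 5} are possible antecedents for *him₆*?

*him* is a pronoun, so Principle B applies: it must be free in its binding domain.
Binding domain of *him₆*: the embedded TP, whose subject is Dmitri₄.
*Jonas₁* and the pronoun do not c-command one another → neither Principle B nor Principle C is at stake; coindexation permitted.
*[Jonas₁'s mentor]₂* c-commands the pronoun but from outside its binding domain, and is not c-commanded by it → coindexation permitted.
*Stefan₃* c-commands the pronoun but from outside its binding domain, and is not c-commanded by it → coindexation permitted.
*Dmitri₄* c-commands the pronoun within its binding domain → coindexation would violate Principle B.
*Ahmad₅*: the pronoun c-commands this R-expression → coindexation would violate Principle C on *Ahmad₅*.

{1, 2, 3}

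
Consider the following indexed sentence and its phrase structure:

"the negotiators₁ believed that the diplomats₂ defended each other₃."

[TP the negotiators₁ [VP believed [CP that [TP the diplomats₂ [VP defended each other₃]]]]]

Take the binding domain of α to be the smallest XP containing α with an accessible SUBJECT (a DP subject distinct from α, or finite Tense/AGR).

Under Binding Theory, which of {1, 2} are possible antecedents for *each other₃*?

*each other* is an anaphor, so Principle A applies: it must be bound in its binding domain.
Binding domain of *each other₃*: the embedded TP, whose subject is the diplomats₂.
*the negotiators₁* c-commands the anaphor but is outside its binding domain → cannot satisfy Principle A.
*the diplomats₂* c-commands the anaphor within its binding domain → licit binder.

{2}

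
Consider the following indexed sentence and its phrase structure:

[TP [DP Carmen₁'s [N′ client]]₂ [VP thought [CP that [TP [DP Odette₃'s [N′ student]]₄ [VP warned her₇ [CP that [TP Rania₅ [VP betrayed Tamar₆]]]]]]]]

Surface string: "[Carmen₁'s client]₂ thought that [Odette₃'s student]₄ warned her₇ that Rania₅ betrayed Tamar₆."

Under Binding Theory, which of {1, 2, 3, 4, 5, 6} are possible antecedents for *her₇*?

*her* is a pronoun, so Principle B applies: it must be free in its binding domain.
Binding domain of *her₇*: the embedded TP, whose subject is [Odette₃'s student]₄.
*Carmen₁* and the pronoun do not c-command one another → neither Principle B nor Principle C is at stake; coindexation permitted.
*[Carmen₁'s client]₂* c-commands the pronoun but from outside its binding domain, and is not c-commanded by it → coindexation permitted.
*Odette₃* and the pronoun do not c-command one another → neither Principle B nor Principle C is at stake; coindexation permitted.
*[Odette₃'s student]₄* c-commands the pronoun within its binding domain → coindexation would violate Principle B.
*Rania₅*: the pronoun c-commands this R-expression → coindexation would violate Principle C on *Rania₅*.
*Tamar₆*: the pronoun c-commands this R-expression → coindexation would violate Principle C on *Tamar₆*.

{1, 2, 3}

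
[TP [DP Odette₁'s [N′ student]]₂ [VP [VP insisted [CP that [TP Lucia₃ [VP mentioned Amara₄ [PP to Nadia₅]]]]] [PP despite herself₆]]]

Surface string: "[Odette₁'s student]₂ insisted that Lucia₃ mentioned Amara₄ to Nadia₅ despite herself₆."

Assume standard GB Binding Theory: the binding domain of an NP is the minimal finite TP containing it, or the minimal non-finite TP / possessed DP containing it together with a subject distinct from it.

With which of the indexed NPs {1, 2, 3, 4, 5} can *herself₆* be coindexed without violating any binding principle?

{2}

*herself* is an anaphor, so Principle A applies: it must be bound in its binding domain.
Binding domain of *herself₆*: the matrix TP, whose subject is [Odette₁'s student]₂.
*Odette₁* does not c-command the anaphor → cannot bind it.
*[Odette₁'s student]₂* c-commands the anaphor within its binding domain → licit binder.
*Lucia₃* does not c-command the anaphor → cannot bind it.
*Amara₄* does not c-command the anaphor → cannot bind it.
*Nadia₅* does not c-command the anaphor → cannot bind it.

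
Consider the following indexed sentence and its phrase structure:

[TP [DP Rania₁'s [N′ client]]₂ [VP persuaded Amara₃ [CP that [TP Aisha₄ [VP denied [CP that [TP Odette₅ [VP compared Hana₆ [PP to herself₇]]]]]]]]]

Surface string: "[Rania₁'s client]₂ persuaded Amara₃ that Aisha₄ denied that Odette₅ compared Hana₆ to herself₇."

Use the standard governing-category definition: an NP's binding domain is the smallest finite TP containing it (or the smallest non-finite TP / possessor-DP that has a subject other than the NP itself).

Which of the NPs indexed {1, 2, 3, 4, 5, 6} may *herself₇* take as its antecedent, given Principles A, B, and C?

{5, 6}

*herself* is an anaphor, so Principle A applies: it must be bound in its binding domain.
Binding domain of *herself₇*: the embedded TP, whose subject is Odette₅.
*Rania₁* does not c-command the anaphor → cannot bind it.
*[Rania₁'s client]₂* c-commands the anaphor but is outside its binding domain → cannot satisfy Principle A.
*Amara₃* c-commands the anaphor but is outside its binding domain → cannot satisfy Principle A.
*Aisha₄* c-commands the anaphor but is outside its binding domain → cannot satisfy Principle A.
*Odette₅* c-commands the anaphor within its binding domain → licit binder.
*Hana₆* c-commands the anaphor within its binding domain → licit binder.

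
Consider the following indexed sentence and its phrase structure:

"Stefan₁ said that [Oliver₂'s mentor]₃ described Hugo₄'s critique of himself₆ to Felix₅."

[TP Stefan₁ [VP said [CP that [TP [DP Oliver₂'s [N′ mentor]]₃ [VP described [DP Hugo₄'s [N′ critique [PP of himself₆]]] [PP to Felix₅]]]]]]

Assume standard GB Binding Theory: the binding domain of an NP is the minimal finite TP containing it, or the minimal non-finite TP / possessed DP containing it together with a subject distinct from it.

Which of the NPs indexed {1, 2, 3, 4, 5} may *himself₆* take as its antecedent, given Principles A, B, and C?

{4}

*himself* is an anaphor, so Principle A applies: it must be bound in its binding domain.
Binding domain of *himself₆*: the possessed DP, whose subject is Hugo₄.
*Stefan₁* c-commands the anaphor but is outside its binding domain → cannot satisfy Principle A.
*Oliver₂* does not c-command the anaphor → cannot bind it.
*[Oliver₂'s mentor]₃* c-commands the anaphor but is outside its binding domain → cannot satisfy Principle A.
*Hugo₄* c-commands the anaphor within its binding domain → licit binder.
*Felix₅* does not c-command the anaphor → cannot bind it.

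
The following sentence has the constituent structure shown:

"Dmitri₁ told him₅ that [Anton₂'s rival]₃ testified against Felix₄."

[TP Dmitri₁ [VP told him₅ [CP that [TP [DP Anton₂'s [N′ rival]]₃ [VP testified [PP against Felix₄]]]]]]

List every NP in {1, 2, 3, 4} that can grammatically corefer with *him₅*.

none

*him* is a pronoun, so Principle B applies: it must be free in its binding domain.
Binding domain of *him₅*: the matrix TP, whose subject is Dmitri₁.
*Dmitri₁* c-commands the pronoun within its binding domain → coindexation would violate Principle B.
*Anton₂*: the pronoun c-commands this R-expression → coindexation would violate Principle C on *Anton₂*.
*[Anton₂'s rival]₃*: the pronoun c-commands this R-expression → coindexation would violate Principle C on *[Anton₂'s rival]₃*.
*Felix₄*: the pronoun c-commands this R-expression → coindexation would violate Principle C on *Felix₄*.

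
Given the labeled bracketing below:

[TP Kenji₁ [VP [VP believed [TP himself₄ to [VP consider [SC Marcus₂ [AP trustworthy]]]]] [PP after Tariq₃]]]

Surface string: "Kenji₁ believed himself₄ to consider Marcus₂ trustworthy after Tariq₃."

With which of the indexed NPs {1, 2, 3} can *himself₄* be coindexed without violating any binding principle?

{1}

*himself* is an anaphor, so Principle A applies: it must be bound in its binding domain.
Binding domain of *himself₄*: the matrix TP, whose subject is Kenji₁.
*Kenji₁* c-commands the anaphor within its binding domain → licit binder.
*Marcus₂* does not c-command the anaphor → cannot bind it.
*Tariq₃* does not c-command the anaphor → cannot bind it.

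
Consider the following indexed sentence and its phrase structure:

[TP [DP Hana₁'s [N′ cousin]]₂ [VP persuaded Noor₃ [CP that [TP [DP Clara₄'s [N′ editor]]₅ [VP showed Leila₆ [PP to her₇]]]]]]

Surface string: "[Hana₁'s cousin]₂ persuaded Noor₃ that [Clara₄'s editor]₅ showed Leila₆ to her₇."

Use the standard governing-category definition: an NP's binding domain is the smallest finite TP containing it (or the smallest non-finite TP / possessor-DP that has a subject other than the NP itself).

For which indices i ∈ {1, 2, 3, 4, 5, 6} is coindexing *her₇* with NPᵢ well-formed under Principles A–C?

*her* is a pronoun, so Principle B applies: it must be free in its binding domain.
Binding domain of *her₇*: the embedded TP, whose subject is [Clara₄'s editor]₅.
*Hana₁* and the pronoun do not c-command one another → neither Principle B nor Principle C is at stake; coindexation permitted.
*[Hana₁'s cousin]₂* c-commands the pronoun but from outside its binding domain, and is not c-commanded by it → coindexation permitted.
*Noor₃* c-commands the pronoun but from outside its binding domain, and is not c-commanded by it → coindexation permitted.
*Clara₄* and the pronoun do not c-command one another → neither Principle B nor Principle C is at stake; coindexation permitted.
*[Clara₄'s editor]₅* c-commands the pronoun within its binding domain → coindexation would violate Principle B.
*Leila₆* c-commands the pronoun within its binding domain → coindexation would violate Principle B.

{1, 2, 3, 4}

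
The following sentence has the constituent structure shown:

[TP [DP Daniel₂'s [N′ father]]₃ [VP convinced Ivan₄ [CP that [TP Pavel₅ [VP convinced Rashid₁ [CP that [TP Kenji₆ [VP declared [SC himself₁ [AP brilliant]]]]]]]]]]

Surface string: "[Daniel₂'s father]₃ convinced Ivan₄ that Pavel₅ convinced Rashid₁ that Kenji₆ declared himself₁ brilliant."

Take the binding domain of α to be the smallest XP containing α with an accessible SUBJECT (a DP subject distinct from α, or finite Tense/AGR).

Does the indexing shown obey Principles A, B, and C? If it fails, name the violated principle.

The two coindexed NPs are *Rashid₁* and *himself₁*.
*himself₁* is an anaphor. Principle A requires it to be bound within its binding domain — the embedded TP, whose subject is Kenji₆.
Within that domain it is c-commanded by *Kenji₆*, which does not share its index.
*Rashid₁* does c-command the anaphor, but from outside its binding domain.
The anaphor is unbound in its domain → Principle A violation.

Principle A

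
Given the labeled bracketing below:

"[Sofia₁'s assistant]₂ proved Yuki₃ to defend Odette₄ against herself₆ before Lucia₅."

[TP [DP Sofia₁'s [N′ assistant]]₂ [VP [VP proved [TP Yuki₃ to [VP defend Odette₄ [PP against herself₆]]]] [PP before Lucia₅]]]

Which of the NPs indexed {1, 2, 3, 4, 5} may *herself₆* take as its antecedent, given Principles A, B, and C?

{3, 4}

*herself* is an anaphor, so Principle A applies: it must be bound in its binding domain.
Binding domain of *herself₆*: the embedded TP, whose subject is Yuki₃.
*Sofia₁* does not c-command the anaphor → cannot bind it.
*[Sofia₁'s assistant]₂* c-commands the anaphor but is outside its binding domain → cannot satisfy Principle A.
*Yuki₃* c-commands the anaphor within its binding domain → licit binder.
*Odette₄* c-commands the anaphor within its binding domain → licit binder.
*Lucia₅* does not c-command the anaphor → cannot bind it.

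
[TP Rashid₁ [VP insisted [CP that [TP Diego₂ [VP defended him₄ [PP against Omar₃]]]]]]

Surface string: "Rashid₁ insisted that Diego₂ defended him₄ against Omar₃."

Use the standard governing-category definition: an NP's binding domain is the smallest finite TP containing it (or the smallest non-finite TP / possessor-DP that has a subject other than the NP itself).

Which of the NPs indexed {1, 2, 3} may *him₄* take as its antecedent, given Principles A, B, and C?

{1}

*him* is a pronoun, so Principle B applies: it must be free in its binding domain.
Binding domain of *him₄*: the embedded TP, whose subject is Diego₂.
*Rashid₁* c-commands the pronoun but from outside its binding domain, and is not c-commanded by it → coindexation permitted.
*Diego₂* c-commands the pronoun within its binding domain → coindexation would violate Principle B.
*Omar₃*: the pronoun c-commands this R-expression → coindexation would violate Principle C on *Omar₃*.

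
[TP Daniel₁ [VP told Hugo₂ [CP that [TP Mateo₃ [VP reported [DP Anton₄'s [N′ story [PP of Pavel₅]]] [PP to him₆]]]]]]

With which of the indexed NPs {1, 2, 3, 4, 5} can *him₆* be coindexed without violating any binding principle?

{1, 2, 4, 5}

*him* is a pronoun, so Principle B applies: it must be free in its binding domain.
Binding domain of *him₆*: the embedded TP, whose subject is Mateo₃.
*Daniel₁* c-commands the pronoun but from outside its binding domain, and is not c-commanded by it → coindexation permitted.
*Hugo₂* c-commands the pronoun but from outside its binding domain, and is not c-commanded by it → coindexation permitted.
*Mateo₃* c-commands the pronoun within its binding domain → coindexation would violate Principle B.
*Anton₄* and the pronoun do not c-command one another → neither Principle B nor Principle C is at stake; coindexation permitted.
*Pavel₅* and the pronoun do not c-command one another → neither Principle B nor Principle C is at stake; coindexation permitted.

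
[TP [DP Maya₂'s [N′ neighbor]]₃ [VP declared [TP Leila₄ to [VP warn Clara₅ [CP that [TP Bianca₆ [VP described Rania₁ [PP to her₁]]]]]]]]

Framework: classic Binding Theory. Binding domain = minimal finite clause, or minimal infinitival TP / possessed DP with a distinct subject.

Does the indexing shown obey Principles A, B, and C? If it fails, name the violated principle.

Principle B

The two coindexed NPs are *Rania₁* and *her₁*.
*her₁* is a pronoun. Its binding domain is the embedded TP, whose subject is Bianca₆.
*Rania₁* c-commands it within that domain and carries the same index.
The pronoun is locally bound → Principle B violation.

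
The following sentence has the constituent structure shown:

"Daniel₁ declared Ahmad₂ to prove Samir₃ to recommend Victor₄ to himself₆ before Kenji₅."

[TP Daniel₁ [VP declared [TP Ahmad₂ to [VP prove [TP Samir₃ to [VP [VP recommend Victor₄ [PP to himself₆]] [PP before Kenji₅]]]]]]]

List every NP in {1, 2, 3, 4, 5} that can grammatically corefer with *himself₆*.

*himself* is an anaphor, so Principle A applies: it must be bound in its binding domain.
Binding domain of *himself₆*: the embedded TP, whose subject is Samir₃.
*Daniel₁* c-commands the anaphor but is outside its binding domain → cannot satisfy Principle A.
*Ahmad₂* c-commands the anaphor but is outside its binding domain → cannot satisfy Principle A.
*Samir₃* c-commands the anaphor within its binding domain → licit binder.
*Victor₄* c-commands the anaphor within its binding domain → licit binder.
*Kenji₅* does not c-command the anaphor → cannot bind it.

{3, 4}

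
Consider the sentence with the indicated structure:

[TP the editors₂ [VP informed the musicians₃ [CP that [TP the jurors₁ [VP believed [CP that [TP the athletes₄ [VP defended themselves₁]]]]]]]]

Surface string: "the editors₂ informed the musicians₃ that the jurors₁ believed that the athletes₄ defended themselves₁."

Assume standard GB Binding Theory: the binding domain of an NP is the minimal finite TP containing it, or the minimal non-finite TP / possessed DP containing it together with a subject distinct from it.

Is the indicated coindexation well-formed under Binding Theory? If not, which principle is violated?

Principle A

The two coindexed NPs are *the jurors₁* and *themselves₁*.
*themselves₁* is an anaphor. Principle A requires it to be bound within its binding domain — the embedded TP, whose subject is the athletes₄.
Within that domain it is c-commanded by *the athletes₄*, which does not share its index.
*the jurors₁* does c-command the anaphor, but from outside its binding domain.
The anaphor is unbound in its domain → Principle A violation.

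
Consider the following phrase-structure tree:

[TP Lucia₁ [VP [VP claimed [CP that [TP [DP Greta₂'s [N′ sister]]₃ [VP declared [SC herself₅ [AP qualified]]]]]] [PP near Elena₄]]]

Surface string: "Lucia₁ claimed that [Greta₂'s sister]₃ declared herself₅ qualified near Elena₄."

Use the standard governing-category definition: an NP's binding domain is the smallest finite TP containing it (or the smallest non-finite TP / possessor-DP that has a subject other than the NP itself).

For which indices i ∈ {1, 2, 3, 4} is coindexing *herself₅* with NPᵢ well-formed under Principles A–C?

{3}

*herself* is an anaphor, so Principle A applies: it must be bound in its binding domain.
Binding domain of *herself₅*: the embedded TP, whose subject is [Greta₂'s sister]₃.
*Lucia₁* c-commands the anaphor but is outside its binding domain → cannot satisfy Principle A.
*Greta₂* does not c-command the anaphor → cannot bind it.
*[Greta₂'s sister]₃* c-commands the anaphor within its binding domain → licit binder.
*Elena₄* does not c-command the anaphor → cannot bind it.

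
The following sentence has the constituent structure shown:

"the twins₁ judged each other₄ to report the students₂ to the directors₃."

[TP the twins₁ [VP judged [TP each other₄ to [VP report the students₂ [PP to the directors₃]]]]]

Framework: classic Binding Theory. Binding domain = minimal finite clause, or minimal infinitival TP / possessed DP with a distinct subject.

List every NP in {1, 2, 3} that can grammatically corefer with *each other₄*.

*each other* is an anaphor, so Principle A applies: it must be bound in its binding domain.
Binding domain of *each other₄*: the matrix TP, whose subject is the twins₁.
*the twins₁* c-commands the anaphor within its binding domain → licit binder.
*the students₂* does not c-command the anaphor → cannot bind it.
*the directors₃* does not c-command the anaphor → cannot bind it.

{1}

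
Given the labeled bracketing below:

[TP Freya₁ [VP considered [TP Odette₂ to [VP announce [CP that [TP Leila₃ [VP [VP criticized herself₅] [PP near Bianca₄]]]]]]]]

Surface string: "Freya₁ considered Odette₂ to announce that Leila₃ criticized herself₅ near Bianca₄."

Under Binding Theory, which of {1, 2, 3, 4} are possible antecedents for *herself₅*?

*herself* is an anaphor, so Principle A applies: it must be bound in its binding domain.
Binding domain of *herself₅*: the embedded TP, whose subject is Leila₃.
*Freya₁* c-commands the anaphor but is outside its binding domain → cannot satisfy Principle A.
*Odette₂* c-commands the anaphor but is outside its binding domain → cannot satisfy Principle A.
*Leila₃* c-commands the anaphor within its binding domain → licit binder.
*Bianca₄* does not c-command the anaphor → cannot bind it.

{3}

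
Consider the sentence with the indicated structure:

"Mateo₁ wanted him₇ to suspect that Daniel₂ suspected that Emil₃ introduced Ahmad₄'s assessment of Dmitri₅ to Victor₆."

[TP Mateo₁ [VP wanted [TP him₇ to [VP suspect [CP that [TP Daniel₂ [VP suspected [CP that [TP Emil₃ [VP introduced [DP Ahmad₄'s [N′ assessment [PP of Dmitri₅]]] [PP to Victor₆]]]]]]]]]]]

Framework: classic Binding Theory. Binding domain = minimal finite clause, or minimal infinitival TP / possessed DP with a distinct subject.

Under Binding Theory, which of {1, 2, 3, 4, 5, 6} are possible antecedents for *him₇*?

none

*him* is a pronoun, so Principle B applies: it must be free in its binding domain.
Binding domain of *him₇*: the matrix TP, whose subject is Mateo₁.
*Mateo₁* c-commands the pronoun within its binding domain → coindexation would violate Principle B.
*Daniel₂*: the pronoun c-commands this R-expression → coindexation would violate Principle C on *Daniel₂*.
*Emil₃*: the pronoun c-commands this R-expression → coindexation would violate Principle C on *Emil₃*.
*Ahmad₄*: the pronoun c-commands this R-expression → coindexation would violate Principle C on *Ahmad₄*.
*Dmitri₅*: the pronoun c-commands this R-expression → coindexation would violate Principle C on *Dmitri₅*.
*Victor₆*: the pronoun c-commands this R-expression → coindexation would violate Principle C on *Victor₆*.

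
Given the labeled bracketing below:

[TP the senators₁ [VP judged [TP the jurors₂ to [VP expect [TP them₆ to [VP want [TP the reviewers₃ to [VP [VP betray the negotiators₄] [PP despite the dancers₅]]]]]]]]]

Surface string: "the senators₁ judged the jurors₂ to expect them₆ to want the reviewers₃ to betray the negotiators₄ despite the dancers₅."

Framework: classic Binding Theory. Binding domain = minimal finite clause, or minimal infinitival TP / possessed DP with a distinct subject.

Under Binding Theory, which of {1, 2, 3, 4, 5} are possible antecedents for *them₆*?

{1}

*them* is a pronoun, so Principle B applies: it must be free in its binding domain.
Binding domain of *them₆*: the embedded TP, whose subject is the jurors₂.
*the senators₁* c-commands the pronoun but from outside its binding domain, and is not c-commanded by it → coindexation permitted.
*the jurors₂* c-commands the pronoun within its binding domain → coindexation would violate Principle B.
*the reviewers₃*: the pronoun c-commands this R-expression → coindexation would violate Principle C on *the reviewers₃*.
*the negotiators₄*: the pronoun c-commands this R-expression → coindexation would violate Principle C on *the negotiators₄*.
*the dancers₅*: the pronoun c-commands this R-expression → coindexation would violate Principle C on *the dancers₅*.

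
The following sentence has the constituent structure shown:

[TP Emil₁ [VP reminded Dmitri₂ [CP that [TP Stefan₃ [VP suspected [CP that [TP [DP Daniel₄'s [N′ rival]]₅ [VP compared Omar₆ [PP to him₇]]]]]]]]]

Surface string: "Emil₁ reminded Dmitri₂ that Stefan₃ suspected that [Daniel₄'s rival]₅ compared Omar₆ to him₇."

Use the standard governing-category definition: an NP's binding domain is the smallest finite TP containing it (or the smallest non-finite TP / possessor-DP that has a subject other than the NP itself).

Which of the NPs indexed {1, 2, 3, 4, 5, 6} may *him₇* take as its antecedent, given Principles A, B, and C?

*him* is a pronoun, so Principle B applies: it must be free in its binding domain.
Binding domain of *him₇*: the embedded TP, whose subject is [Daniel₄'s rival]₅.
*Emil₁* c-commands the pronoun but from outside its binding domain, and is not c-commanded by it → coindexation permitted.
*Dmitri₂* c-commands the pronoun but from outside its binding domain, and is not c-commanded by it → coindexation permitted.
*Stefan₃* c-commands the pronoun but from outside its binding domain, and is not c-commanded by it → coindexation permitted.
*Daniel₄* and the pronoun do not c-command one another → neither Principle B nor Principle C is at stake; coindexation permitted.
*[Daniel₄'s rival]₅* c-commands the pronoun within its binding domain → coindexation would violate Principle B.
*Omar₆* c-commands the pronoun within its binding domain → coindexation would violate Principle B.

{1, 2, 3, 4}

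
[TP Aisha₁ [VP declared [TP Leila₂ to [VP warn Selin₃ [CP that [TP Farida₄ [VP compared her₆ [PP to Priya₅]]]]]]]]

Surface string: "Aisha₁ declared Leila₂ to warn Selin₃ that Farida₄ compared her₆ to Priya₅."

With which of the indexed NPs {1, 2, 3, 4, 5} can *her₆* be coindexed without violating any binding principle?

{1, 2, 3}

*her* is a pronoun, so Principle B applies: it must be free in its binding domain.
Binding domain of *her₆*: the embedded TP, whose subject is Farida₄.
*Aisha₁* c-commands the pronoun but from outside its binding domain, and is not c-commanded by it → coindexation permitted.
*Leila₂* c-commands the pronoun but from outside its binding domain, and is not c-commanded by it → coindexation permitted.
*Selin₃* c-commands the pronoun but from outside its binding domain, and is not c-commanded by it → coindexation permitted.
*Farida₄* c-commands the pronoun within its binding domain → coindexation would violate Principle B.
*Priya₅*: the pronoun c-commands this R-expression → coindexation would violate Principle C on *Priya₅*.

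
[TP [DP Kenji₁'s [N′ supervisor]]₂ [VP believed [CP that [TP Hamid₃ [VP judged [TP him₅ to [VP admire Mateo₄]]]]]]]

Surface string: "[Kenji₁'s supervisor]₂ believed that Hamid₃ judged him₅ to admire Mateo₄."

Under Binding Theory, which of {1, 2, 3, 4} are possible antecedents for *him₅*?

{1, 2}

*him* is a pronoun, so Principle B applies: it must be free in its binding domain.
Binding domain of *him₅*: the embedded TP, whose subject is Hamid₃.
*Kenji₁* and the pronoun do not c-command one another → neither Principle B nor Principle C is at stake; coindexation permitted.
*[Kenji₁'s supervisor]₂* c-commands the pronoun but from outside its binding domain, and is not c-commanded by it → coindexation permitted.
*Hamid₃* c-commands the pronoun within its binding domain → coindexation would violate Principle B.
*Mateo₄*: the pronoun c-commands this R-expression → coindexation would violate Principle C on *Mateo₄*.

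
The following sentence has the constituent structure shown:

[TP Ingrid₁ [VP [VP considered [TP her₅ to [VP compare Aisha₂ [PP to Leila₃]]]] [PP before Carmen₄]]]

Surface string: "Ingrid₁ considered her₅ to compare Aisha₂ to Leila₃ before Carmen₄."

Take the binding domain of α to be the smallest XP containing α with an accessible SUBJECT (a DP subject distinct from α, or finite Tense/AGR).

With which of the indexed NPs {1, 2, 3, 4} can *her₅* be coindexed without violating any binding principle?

{4}

*her* is a pronoun, so Principle B applies: it must be free in its binding domain.
Binding domain of *her₅*: the matrix TP, whose subject is Ingrid₁.
*Ingrid₁* c-commands the pronoun within its binding domain → coindexation would violate Principle B.
*Aisha₂*: the pronoun c-commands this R-expression → coindexation would violate Principle C on *Aisha₂*.
*Leila₃*: the pronoun c-commands this R-expression → coindexation would violate Principle C on *Leila₃*.
*Carmen₄* and the pronoun do not c-command one another → neither Principle B nor Principle C is at stake; coindexation permitted.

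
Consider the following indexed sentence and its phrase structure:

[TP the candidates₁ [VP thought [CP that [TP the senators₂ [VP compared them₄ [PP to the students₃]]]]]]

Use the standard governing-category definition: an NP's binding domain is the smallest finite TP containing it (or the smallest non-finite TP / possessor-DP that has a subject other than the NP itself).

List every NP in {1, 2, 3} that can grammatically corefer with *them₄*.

{1}

*them* is a pronoun, so Principle B applies: it must be free in its binding domain.
Binding domain of *them₄*: the embedded TP, whose subject is the senators₂.
*the candidates₁* c-commands the pronoun but from outside its binding domain, and is not c-commanded by it → coindexation permitted.
*the senators₂* c-commands the pronoun within its binding domain → coindexation would violate Principle B.
*the students₃*: the pronoun c-commands this R-expression → coindexation would violate Principle C on *the students₃*.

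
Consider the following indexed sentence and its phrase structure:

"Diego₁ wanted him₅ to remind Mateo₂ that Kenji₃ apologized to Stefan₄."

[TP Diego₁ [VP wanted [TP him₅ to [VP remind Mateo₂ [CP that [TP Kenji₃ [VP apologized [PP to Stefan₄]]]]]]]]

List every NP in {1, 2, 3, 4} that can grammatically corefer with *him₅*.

none

*him* is a pronoun, so Principle B applies: it must be free in its binding domain.
Binding domain of *him₅*: the matrix TP, whose subject is Diego₁.
*Diego₁* c-commands the pronoun within its binding domain → coindexation would violate Principle B.
*Mateo₂*: the pronoun c-commands this R-expression → coindexation would violate Principle C on *Mateo₂*.
*Kenji₃*: the pronoun c-commands this R-expression → coindexation would violate Principle C on *Kenji₃*.
*Stefan₄*: the pronoun c-commands this R-expression → coindexation would violate Principle C on *Stefan₄*.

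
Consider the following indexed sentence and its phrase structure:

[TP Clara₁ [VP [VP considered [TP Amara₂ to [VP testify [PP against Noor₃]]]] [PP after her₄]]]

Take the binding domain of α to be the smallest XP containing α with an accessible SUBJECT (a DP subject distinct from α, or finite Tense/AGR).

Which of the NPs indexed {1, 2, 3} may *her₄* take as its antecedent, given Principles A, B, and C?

*her* is a pronoun, so Principle B applies: it must be free in its binding domain.
Binding domain of *her₄*: the matrix TP, whose subject is Clara₁.
*Clara₁* c-commands the pronoun within its binding domain → coindexation would violate Principle B.
*Amara₂* and the pronoun do not c-command one another → neither Principle B nor Principle C is at stake; coindexation permitted.
*Noor₃* and the pronoun do not c-command one another → neither Principle B nor Principle C is at stake; coindexation permitted.

{2, 3}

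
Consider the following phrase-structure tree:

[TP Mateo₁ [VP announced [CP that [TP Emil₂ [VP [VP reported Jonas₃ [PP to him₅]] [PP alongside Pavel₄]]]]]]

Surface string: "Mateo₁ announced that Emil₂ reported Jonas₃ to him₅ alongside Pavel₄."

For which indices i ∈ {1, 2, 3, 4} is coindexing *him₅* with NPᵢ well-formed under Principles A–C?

{1, 4}

*him* is a pronoun, so Principle B applies: it must be free in its binding domain.
Binding domain of *him₅*: the embedded TP, whose subject is Emil₂.
*Mateo₁* c-commands the pronoun but from outside its binding domain, and is not c-commanded by it → coindexation permitted.
*Emil₂* c-commands the pronoun within its binding domain → coindexation would violate Principle B.
*Jonas₃* c-commands the pronoun within its binding domain → coindexation would violate Principle B.
*Pavel₄* and the pronoun do not c-command one another → neither Principle B nor Principle C is at stake; coindexation permitted.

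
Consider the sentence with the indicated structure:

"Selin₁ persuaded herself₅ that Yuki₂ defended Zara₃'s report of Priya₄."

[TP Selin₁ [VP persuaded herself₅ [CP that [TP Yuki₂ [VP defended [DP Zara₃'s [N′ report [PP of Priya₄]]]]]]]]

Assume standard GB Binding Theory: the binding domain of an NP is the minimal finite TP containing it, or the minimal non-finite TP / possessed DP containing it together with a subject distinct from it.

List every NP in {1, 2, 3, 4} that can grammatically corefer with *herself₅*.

{1}

*herself* is an anaphor, so Principle A applies: it must be bound in its binding domain.
Binding domain of *herself₅*: the matrix TP, whose subject is Selin₁.
*Selin₁* c-commands the anaphor within its binding domain → licit binder.
*Yuki₂* does not c-command the anaphor → cannot bind it.
*Zara₃* does not c-command the anaphor → cannot bind it.
*Priya₄* does not c-command the anaphor → cannot bind it.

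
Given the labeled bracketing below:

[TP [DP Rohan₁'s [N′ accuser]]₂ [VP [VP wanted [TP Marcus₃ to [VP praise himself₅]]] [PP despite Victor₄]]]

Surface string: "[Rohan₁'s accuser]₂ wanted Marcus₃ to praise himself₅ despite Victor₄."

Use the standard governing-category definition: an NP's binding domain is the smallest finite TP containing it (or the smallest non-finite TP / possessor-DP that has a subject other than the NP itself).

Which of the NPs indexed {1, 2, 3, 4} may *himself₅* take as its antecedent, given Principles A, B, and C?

{3}

*himself* is an anaphor, so Principle A applies: it must be bound in its binding domain.
Binding domain of *himself₅*: the embedded TP, whose subject is Marcus₃.
*Rohan₁* does not c-command the anaphor → cannot bind it.
*[Rohan₁'s accuser]₂* c-commands the anaphor but is outside its binding domain → cannot satisfy Principle A.
*Marcus₃* c-commands the anaphor within its binding domain → licit binder.
*Victor₄* does not c-command the anaphor → cannot bind it.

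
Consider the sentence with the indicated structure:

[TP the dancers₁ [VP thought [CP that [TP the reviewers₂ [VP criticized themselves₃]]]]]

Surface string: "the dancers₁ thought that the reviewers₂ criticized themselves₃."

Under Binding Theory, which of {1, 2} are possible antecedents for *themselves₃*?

{2}

*themselves* is an anaphor, so Principle A applies: it must be bound in its binding domain.
Binding domain of *themselves₃*: the embedded TP, whose subject is the reviewers₂.
*the dancers₁* c-commands the anaphor but is outside its binding domain → cannot satisfy Principle A.
*the reviewers₂* c-commands the anaphor within its binding domain → licit binder.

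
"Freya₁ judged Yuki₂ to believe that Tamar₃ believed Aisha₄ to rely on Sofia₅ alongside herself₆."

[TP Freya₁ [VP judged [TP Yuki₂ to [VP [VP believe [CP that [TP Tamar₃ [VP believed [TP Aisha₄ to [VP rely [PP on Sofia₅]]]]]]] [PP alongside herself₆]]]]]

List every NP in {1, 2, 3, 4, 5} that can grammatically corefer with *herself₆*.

{2}

*herself* is an anaphor, so Principle A applies: it must be bound in its binding domain.
Binding domain of *herself₆*: the embedded TP, whose subject is Yuki₂.
*Freya₁* c-commands the anaphor but is outside its binding domain → cannot satisfy Principle A.
*Yuki₂* c-commands the anaphor within its binding domain → licit binder.
*Tamar₃* does not c-command the anaphor → cannot bind it.
*Aisha₄* does not c-command the anaphor → cannot bind it.
*Sofia₅* does not c-command the anaphor → cannot bind it.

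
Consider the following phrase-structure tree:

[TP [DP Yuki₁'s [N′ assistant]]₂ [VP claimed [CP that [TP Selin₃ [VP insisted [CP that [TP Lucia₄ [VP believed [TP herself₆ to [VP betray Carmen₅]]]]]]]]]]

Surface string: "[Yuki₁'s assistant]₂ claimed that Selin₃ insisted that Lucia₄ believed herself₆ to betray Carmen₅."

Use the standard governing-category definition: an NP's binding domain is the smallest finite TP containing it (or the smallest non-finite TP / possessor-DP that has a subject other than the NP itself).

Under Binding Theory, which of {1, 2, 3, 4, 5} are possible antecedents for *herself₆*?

*herself* is an anaphor, so Principle A applies: it must be bound in its binding domain.
Binding domain of *herself₆*: the embedded TP, whose subject is Lucia₄.
*Yuki₁* does not c-command the anaphor → cannot bind it.
*[Yuki₁'s assistant]₂* c-commands the anaphor but is outside its binding domain → cannot satisfy Principle A.
*Selin₃* c-commands the anaphor but is outside its binding domain → cannot satisfy Principle A.
*Lucia₄* c-commands the anaphor within its binding domain → licit binder.
*Carmen₅* does not c-command the anaphor → cannot bind it.

{4}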